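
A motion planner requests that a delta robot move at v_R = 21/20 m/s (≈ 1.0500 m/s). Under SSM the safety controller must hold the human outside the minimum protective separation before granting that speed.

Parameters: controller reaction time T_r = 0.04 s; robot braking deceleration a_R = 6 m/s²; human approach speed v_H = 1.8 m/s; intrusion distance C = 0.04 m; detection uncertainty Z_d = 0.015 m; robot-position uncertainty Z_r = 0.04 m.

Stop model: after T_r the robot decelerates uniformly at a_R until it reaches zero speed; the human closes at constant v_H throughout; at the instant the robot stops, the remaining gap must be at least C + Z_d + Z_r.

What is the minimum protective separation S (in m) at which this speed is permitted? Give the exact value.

braking lasts T_s = (21/20)/6 = 0.1750 s
robot covers v_R·T_r = 1.0500·0.0400 = 0.0420 m before braking
braking distance = 1.0500²/(2·6.0000) = 0.0919 m
person approaches 1.8000·(0.0400+0.1750) = 0.3870 m
residual clearance needed = 0.0400+0.0150+0.0400 = 0.0950 m
S_min ≈ 0.0420+0.0919+0.3870+0.0950  ⇒  S_min = 4927/8000 m

S_min = 4927/8000 m = 0.6159 m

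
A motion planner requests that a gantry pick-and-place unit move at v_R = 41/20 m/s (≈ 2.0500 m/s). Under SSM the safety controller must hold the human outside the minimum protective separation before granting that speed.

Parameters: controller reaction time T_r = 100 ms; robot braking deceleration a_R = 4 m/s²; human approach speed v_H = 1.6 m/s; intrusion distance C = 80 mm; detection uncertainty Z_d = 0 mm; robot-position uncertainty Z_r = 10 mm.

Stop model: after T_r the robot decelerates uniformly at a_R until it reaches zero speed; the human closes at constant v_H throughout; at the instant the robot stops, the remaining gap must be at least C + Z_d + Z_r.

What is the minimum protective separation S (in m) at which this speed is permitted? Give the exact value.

S_min = 5761/3200 m = 1.8003 m

braking lasts T_s = (41/20)/4 = 0.5125 s
robot in T_r: 2.0500·0.1000 = 0.2050 m
robot covers 2.0500·0.5125 − ½·4.0000·0.5125² = 0.5253 m while stopping
human over T_r+T_s: 1.6000·(0.1000+0.5125) = 0.9800 m
margins: 0.0800+0.0000+0.0100 = 0.0900 m
S_min ≈ 0.2050+0.5253+0.9800+0.0900  ⇒  S_min = 5761/3200 m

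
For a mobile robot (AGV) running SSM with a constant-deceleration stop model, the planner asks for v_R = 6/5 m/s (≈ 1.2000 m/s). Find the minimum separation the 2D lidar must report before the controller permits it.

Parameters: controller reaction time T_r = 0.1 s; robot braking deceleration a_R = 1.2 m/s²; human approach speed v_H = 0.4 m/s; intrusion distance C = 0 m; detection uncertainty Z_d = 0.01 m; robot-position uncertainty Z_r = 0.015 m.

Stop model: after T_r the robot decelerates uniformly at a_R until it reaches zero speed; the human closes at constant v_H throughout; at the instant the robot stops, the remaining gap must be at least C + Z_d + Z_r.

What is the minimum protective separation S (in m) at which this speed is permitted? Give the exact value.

S_min = 237/200 m = 1.1850 m

braking lasts T_s = (6/5)/(6/5) = 1.0000 s
reaction-phase robot travel = 1.2000·0.1000 = 0.1200 m
braking distance = 1.2000²/(2·1.2000) = 0.6000 m
human closes 0.4000·1.1000 = 0.4400 m
C+Z_d+Z_r = 0.0000+0.0100+0.0150 = 0.0250 m
S_min ≈ 0.1200+0.6000+0.4400+0.0250  ⇒  S_min = 237/200 m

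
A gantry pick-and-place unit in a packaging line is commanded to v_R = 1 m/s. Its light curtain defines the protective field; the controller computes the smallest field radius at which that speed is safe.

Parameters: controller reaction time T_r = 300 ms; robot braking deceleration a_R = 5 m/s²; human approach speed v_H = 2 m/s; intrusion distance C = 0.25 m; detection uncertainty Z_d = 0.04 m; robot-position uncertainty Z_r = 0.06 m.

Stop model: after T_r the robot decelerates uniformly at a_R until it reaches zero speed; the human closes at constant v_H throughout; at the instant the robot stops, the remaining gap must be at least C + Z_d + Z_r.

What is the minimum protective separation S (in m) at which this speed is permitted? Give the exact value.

S_min = 7/4 m = 1.7500 m

braking lasts T_s = 1/5 = 0.2000 s
robot covers v_R·T_r = 1.0000·0.3000 = 0.3000 m before braking
robot covers 1.0000·0.2000 − ½·5.0000·0.2000² = 0.1000 m while stopping
human over T_r+T_s: 2.0000·(0.3000+0.2000) = 1.0000 m
residual clearance needed = 0.2500+0.0400+0.0600 = 0.3500 m
S_min ≈ 0.3000+0.1000+1.0000+0.3500  ⇒  S_min = 7/4 m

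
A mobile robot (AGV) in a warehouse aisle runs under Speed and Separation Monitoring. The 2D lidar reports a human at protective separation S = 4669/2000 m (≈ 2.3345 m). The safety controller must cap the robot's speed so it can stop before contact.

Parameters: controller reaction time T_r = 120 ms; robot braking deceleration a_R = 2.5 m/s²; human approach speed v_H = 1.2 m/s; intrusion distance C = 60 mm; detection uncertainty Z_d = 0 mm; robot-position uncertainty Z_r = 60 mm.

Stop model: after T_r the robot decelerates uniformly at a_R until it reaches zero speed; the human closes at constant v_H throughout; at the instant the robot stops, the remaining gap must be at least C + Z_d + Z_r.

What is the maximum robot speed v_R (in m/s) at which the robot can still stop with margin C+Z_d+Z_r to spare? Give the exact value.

quadratic (1/5)·v² + (3/5)·v + (-4141/2000) = 0
  disc = (3/5)² − 4·(1/5)·(-4141/2000) = 5041/2500 ; √disc = 71/50
  v_R = (−(3/5) + 71/50) / (2·(1/5)) = 41/20 m/s
check:
T_s = v_R/a_R = (41/20)/(5/2) = 0.8200 s
robot covers v_R·T_r = 2.0500·0.1200 = 0.2460 m before braking
robot covers 2.0500·0.8200 − ½·2.5000·0.8200² = 0.8405 m while stopping
human closes 1.2000·0.9400 = 1.1280 m
margins: 0.0600+0.0000+0.0600 = 0.1200 m
sum ≈ 0.2460+0.8405+1.1280+0.1200 ≈ 2.3345 m = S ✓

v_R_max = 41/20 m/s = 2.0500 m/s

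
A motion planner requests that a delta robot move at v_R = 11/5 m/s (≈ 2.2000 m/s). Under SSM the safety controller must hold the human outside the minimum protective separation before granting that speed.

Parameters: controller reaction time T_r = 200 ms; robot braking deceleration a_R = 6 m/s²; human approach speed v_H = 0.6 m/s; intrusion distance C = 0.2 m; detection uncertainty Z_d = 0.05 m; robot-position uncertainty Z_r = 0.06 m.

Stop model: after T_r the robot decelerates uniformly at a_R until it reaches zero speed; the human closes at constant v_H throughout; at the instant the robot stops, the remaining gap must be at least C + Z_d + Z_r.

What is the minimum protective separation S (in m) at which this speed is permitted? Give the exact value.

T_s = v_R/a_R = (11/5)/6 = 0.3667 s
reaction-phase robot travel = 2.2000·0.2000 = 0.4400 m
robot covers 2.2000·0.3667 − ½·6.0000·0.3667² = 0.4033 m while stopping
human over T_r+T_s: 0.6000·(0.2000+0.3667) = 0.3400 m
C+Z_d+Z_r = 0.2000+0.0500+0.0600 = 0.3100 m
S_min ≈ 0.4400+0.4033+0.3400+0.3100  ⇒  S_min = 112/75 m

S_min = 112/75 m = 1.4933 m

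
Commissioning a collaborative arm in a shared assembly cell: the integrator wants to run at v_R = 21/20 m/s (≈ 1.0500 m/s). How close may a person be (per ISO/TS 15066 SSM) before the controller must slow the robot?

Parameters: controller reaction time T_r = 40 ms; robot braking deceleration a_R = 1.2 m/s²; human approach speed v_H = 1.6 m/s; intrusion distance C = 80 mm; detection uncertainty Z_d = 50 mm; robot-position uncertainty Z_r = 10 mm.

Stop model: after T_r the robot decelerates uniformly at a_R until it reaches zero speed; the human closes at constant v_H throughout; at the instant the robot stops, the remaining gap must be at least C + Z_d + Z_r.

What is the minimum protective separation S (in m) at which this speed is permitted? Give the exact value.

stop time T_s = (21/20)/(6/5) = 0.8750 s
robot covers v_R·T_r = 1.0500·0.0400 = 0.0420 m before braking
robot under decel: 1.0500²/(2·1.2000) = 0.4594 m
human over T_r+T_s: 1.6000·(0.0400+0.8750) = 1.4640 m
margins: 0.0800+0.0500+0.0100 = 0.1400 m
S_min ≈ 0.0420+0.4594+1.4640+0.1400  ⇒  S_min = 16843/8000 m

S_min = 16843/8000 m = 2.1054 m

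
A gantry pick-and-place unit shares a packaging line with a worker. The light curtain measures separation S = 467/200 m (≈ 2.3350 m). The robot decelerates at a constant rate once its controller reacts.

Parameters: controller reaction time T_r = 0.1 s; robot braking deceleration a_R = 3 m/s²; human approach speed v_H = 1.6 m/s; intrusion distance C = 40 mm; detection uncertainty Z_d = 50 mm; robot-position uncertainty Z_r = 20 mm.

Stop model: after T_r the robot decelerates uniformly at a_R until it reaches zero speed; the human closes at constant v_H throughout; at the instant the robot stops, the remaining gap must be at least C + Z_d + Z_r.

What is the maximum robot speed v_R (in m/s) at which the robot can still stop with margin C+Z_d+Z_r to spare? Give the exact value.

v_R_max = 21/10 m/s = 2.1000 m/s

at the boundary: (1/6)·v² + (19/30)·v + (-413/200) = 0
  disc = (19/30)² − 4·(1/6)·(-413/200) = 16/9 ; √disc = 4/3
  v_R = (−(19/30) + 4/3) / (2·(1/6)) = 21/10 m/s
check:
braking lasts T_s = (21/10)/3 = 0.7000 s
robot in T_r: 2.1000·0.1000 = 0.2100 m
braking distance = 2.1000²/(2·3.0000) = 0.7350 m
human closes 1.6000·0.8000 = 1.2800 m
C+Z_d+Z_r = 0.0400+0.0500+0.0200 = 0.1100 m
sum ≈ 0.2100+0.7350+1.2800+0.1100 ≈ 2.3350 m = S ✓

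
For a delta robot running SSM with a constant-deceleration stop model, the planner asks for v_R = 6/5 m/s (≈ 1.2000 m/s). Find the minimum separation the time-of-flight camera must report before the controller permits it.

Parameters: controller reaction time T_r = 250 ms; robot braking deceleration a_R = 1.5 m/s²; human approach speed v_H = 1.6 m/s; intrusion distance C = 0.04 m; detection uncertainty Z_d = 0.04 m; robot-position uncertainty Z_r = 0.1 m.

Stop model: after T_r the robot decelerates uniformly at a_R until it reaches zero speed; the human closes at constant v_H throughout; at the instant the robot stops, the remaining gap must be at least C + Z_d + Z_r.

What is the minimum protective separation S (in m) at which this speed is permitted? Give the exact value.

S_min = 66/25 m = 2.6400 m

stop time T_s = (6/5)/(3/2) = 0.8000 s
reaction-phase robot travel = 1.2000·0.2500 = 0.3000 m
robot under decel: 1.2000²/(2·1.5000) = 0.4800 m
person approaches 1.6000·(0.2500+0.8000) = 1.6800 m
margins: 0.0400+0.0400+0.1000 = 0.1800 m
S_min ≈ 0.3000+0.4800+1.6800+0.1800  ⇒  S_min = 66/25 m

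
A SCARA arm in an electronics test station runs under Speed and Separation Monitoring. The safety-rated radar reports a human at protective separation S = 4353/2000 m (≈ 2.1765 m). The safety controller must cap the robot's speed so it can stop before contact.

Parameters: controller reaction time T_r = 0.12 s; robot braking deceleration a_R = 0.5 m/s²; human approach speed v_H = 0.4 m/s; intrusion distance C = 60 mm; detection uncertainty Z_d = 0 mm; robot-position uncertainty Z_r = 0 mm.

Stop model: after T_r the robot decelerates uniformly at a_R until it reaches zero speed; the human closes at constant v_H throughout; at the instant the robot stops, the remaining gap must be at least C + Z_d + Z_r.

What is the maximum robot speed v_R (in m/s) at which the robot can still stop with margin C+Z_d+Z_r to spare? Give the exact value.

v_R_max = 21/20 m/s = 1.0500 m/s

collect terms ⇒ (1)·v_R² + (23/25)·v_R + (-4137/2000) = 0
  disc = (23/25)² − 4·(1)·(-4137/2000) = 22801/2500 ; √disc = 151/50
  v_R = (−(23/25) + 151/50) / (2·(1)) = 21/20 m/s
check:
T_s = v_R/a_R = (21/20)/(1/2) = 2.1000 s
robot in T_r: 1.0500·0.1200 = 0.1260 m
robot under decel: 1.0500²/(2·0.5000) = 1.1025 m
human closes 0.4000·2.2200 = 0.8880 m
residual clearance needed = 0.0600+0.0000+0.0000 = 0.0600 m
sum ≈ 0.1260+1.1025+0.8880+0.0600 ≈ 2.1765 m = S ✓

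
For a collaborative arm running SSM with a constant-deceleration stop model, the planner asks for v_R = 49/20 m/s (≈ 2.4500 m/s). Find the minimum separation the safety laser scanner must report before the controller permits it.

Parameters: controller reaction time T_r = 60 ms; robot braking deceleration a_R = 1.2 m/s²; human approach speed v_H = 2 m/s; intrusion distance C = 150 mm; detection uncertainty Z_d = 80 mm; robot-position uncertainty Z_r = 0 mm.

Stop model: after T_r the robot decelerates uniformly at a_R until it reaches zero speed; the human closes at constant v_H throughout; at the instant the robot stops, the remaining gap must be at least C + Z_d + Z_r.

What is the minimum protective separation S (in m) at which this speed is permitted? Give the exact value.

stop time T_s = (49/20)/(6/5) = 2.0417 s
reaction-phase robot travel = 2.4500·0.0600 = 0.1470 m
robot covers 2.4500·2.0417 − ½·1.2000·2.0417² = 2.5010 m while stopping
person approaches 2.0000·(0.0600+2.0417) = 4.2033 m
C+Z_d+Z_r = 0.1500+0.0800+0.0000 = 0.2300 m
S_min ≈ 0.1470+2.5010+4.2033+0.2300  ⇒  S_min = 56651/8000 m

S_min = 56651/8000 m = 7.0814 m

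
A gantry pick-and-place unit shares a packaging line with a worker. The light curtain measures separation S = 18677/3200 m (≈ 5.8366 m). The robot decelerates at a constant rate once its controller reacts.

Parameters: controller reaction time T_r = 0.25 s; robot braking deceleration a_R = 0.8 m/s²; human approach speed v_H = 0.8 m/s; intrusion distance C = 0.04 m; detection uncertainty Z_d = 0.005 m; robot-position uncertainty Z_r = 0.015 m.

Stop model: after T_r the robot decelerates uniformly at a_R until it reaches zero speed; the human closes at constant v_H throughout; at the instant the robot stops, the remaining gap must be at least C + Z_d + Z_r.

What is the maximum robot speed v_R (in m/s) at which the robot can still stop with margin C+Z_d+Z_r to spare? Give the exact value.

v_R_max = 43/20 m/s = 2.1500 m/s

at the boundary: (5/8)·v² + (5/4)·v + (-3569/640) = 0
  disc = (5/4)² − 4·(5/8)·(-3569/640) = 3969/256 ; √disc = 63/16
  v_R = (−(5/4) + 63/16) / (2·(5/8)) = 43/20 m/s
check:
T_s = v_R/a_R = (43/20)/(4/5) = 2.6875 s
robot covers v_R·T_r = 2.1500·0.2500 = 0.5375 m before braking
braking distance = 2.1500²/(2·0.8000) = 2.8891 m
human closes 0.8000·2.9375 = 2.3500 m
margins: 0.0400+0.0050+0.0150 = 0.0600 m
sum ≈ 0.5375+2.8891+2.3500+0.0600 ≈ 5.8366 m = S ✓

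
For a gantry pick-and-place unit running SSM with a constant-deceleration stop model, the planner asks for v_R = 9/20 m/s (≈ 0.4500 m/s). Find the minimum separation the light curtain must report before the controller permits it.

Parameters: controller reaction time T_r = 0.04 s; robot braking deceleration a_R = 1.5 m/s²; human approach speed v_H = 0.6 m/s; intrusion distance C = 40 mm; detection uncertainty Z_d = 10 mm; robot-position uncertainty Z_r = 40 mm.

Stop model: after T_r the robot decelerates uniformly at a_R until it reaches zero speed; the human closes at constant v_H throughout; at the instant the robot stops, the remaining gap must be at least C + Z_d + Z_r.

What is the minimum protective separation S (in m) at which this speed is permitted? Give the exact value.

S_min = 759/2000 m = 0.3795 m

stop time T_s = (9/20)/(3/2) = 0.3000 s
reaction-phase robot travel = 0.4500·0.0400 = 0.0180 m
braking distance = 0.4500²/(2·1.5000) = 0.0675 m
human over T_r+T_s: 0.6000·(0.0400+0.3000) = 0.2040 m
residual clearance needed = 0.0400+0.0100+0.0400 = 0.0900 m
S_min ≈ 0.0180+0.0675+0.2040+0.0900  ⇒  S_min = 759/2000 m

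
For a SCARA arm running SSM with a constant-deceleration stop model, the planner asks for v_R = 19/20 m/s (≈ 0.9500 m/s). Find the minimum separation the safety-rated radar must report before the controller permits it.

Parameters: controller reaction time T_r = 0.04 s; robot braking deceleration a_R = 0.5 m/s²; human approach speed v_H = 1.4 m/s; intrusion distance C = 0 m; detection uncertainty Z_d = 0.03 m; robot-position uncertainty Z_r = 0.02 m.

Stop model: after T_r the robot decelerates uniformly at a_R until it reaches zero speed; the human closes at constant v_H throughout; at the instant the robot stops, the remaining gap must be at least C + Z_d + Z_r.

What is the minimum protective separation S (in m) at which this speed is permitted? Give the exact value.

S_min = 7413/2000 m = 3.7065 m

T_s = v_R/a_R = (19/20)/(1/2) = 1.9000 s
reaction-phase robot travel = 0.9500·0.0400 = 0.0380 m
robot under decel: 0.9500²/(2·0.5000) = 0.9025 m
human over T_r+T_s: 1.4000·(0.0400+1.9000) = 2.7160 m
residual clearance needed = 0.0000+0.0300+0.0200 = 0.0500 m
S_min ≈ 0.0380+0.9025+2.7160+0.0500  ⇒  S_min = 7413/2000 m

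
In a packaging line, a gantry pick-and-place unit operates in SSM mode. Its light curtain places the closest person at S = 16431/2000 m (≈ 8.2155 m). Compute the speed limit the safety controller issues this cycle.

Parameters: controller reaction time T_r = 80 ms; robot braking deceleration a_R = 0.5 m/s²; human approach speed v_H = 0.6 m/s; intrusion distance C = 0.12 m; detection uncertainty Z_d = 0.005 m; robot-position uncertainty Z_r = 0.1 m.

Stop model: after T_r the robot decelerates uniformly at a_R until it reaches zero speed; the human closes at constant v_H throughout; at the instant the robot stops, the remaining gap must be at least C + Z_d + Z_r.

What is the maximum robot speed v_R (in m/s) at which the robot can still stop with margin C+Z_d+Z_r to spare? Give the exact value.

collect terms ⇒ (1)·v_R² + (32/25)·v_R + (-3177/400) = 0
  disc = (32/25)² − 4·(1)·(-3177/400) = 83521/2500 ; √disc = 289/50
  v_R = (−(32/25) + 289/50) / (2·(1)) = 9/4 m/s
check:
T_s = v_R/a_R = (9/4)/(1/2) = 4.5000 s
robot in T_r: 2.2500·0.0800 = 0.1800 m
robot covers 2.2500·4.5000 − ½·0.5000·4.5000² = 5.0625 m while stopping
human over T_r+T_s: 0.6000·(0.0800+4.5000) = 2.7480 m
residual clearance needed = 0.1200+0.0050+0.1000 = 0.2250 m
sum ≈ 0.1800+5.0625+2.7480+0.2250 ≈ 8.2155 m = S ✓

v_R_max = 9/4 m/s = 2.2500 m/s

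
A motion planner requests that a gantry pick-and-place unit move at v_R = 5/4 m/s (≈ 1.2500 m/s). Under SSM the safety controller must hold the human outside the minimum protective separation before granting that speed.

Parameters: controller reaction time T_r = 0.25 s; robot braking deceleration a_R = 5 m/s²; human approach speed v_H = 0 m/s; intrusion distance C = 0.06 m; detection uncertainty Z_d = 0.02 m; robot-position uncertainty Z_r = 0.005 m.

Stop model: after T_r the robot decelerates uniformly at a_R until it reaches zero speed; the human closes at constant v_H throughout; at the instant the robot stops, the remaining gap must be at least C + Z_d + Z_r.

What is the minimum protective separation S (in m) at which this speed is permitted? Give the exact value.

S_min = 443/800 m = 0.5537 m

stop time T_s = (5/4)/5 = 0.2500 s
reaction-phase robot travel = 1.2500·0.2500 = 0.3125 m
robot under decel: 1.2500²/(2·5.0000) = 0.1562 m
human over T_r+T_s: 0.0000·(0.2500+0.2500) = 0.0000 m
residual clearance needed = 0.0600+0.0200+0.0050 = 0.0850 m
S_min ≈ 0.3125+0.1562+0.0000+0.0850  ⇒  S_min = 443/800 m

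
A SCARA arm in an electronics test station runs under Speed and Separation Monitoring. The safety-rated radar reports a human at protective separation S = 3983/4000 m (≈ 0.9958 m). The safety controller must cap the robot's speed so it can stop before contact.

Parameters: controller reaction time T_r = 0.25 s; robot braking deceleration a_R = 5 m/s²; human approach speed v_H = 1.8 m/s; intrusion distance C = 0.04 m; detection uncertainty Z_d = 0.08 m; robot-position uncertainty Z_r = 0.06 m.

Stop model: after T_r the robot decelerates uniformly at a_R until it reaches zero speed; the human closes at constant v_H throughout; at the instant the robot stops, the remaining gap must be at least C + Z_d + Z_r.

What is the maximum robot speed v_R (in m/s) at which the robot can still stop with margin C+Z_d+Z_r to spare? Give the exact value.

v_R_max = 11/20 m/s = 0.5500 m/s

at the boundary: (1/10)·v² + (61/100)·v + (-1463/4000) = 0
  disc = (61/100)² − 4·(1/10)·(-1463/4000) = 324/625 ; √disc = 18/25
  v_R = (−(61/100) + 18/25) / (2·(1/10)) = 11/20 m/s
check:
stop time T_s = (11/20)/5 = 0.1100 s
robot in T_r: 0.5500·0.2500 = 0.1375 m
robot under decel: 0.5500²/(2·5.0000) = 0.0302 m
human over T_r+T_s: 1.8000·(0.2500+0.1100) = 0.6480 m
margins: 0.0400+0.0800+0.0600 = 0.1800 m
sum ≈ 0.1375+0.0302+0.6480+0.1800 ≈ 0.9958 m = S ✓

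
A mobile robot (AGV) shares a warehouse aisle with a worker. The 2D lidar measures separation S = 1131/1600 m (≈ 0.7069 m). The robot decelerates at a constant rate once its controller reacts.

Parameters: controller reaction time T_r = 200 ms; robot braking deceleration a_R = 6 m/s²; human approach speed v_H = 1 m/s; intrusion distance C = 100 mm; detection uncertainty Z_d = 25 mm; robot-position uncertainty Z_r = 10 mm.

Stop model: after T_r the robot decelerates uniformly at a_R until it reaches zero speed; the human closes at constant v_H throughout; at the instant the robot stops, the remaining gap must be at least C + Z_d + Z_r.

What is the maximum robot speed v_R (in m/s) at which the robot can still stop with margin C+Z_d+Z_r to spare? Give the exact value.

quadratic (1/12)·v² + (11/30)·v + (-119/320) = 0
  disc = (11/30)² − 4·(1/12)·(-119/320) = 3721/14400 ; √disc = 61/120
  v_R = (−(11/30) + 61/120) / (2·(1/12)) = 17/20 m/s
check:
stop time T_s = (17/20)/6 = 0.1417 s
reaction-phase robot travel = 0.8500·0.2000 = 0.1700 m
robot under decel: 0.8500²/(2·6.0000) = 0.0602 m
person approaches 1.0000·(0.2000+0.1417) = 0.3417 m
residual clearance needed = 0.1000+0.0250+0.0100 = 0.1350 m
sum ≈ 0.1700+0.0602+0.3417+0.1350 ≈ 0.7069 m = S ✓

v_R_max = 17/20 m/s = 0.8500 m/s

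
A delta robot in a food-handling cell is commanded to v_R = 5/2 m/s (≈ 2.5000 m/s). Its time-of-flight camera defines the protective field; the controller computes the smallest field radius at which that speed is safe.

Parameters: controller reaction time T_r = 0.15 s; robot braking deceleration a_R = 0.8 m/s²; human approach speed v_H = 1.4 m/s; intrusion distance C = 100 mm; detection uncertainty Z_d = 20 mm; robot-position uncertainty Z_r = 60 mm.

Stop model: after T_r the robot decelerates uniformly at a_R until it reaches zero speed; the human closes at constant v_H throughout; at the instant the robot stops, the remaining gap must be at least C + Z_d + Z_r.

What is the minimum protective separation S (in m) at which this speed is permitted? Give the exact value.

S_min = 7237/800 m = 9.0463 m

braking lasts T_s = (5/2)/(4/5) = 3.1250 s
robot in T_r: 2.5000·0.1500 = 0.3750 m
robot under decel: 2.5000²/(2·0.8000) = 3.9062 m
human closes 1.4000·3.2750 = 4.5850 m
margins: 0.1000+0.0200+0.0600 = 0.1800 m
S_min ≈ 0.3750+3.9062+4.5850+0.1800  ⇒  S_min = 7237/800 m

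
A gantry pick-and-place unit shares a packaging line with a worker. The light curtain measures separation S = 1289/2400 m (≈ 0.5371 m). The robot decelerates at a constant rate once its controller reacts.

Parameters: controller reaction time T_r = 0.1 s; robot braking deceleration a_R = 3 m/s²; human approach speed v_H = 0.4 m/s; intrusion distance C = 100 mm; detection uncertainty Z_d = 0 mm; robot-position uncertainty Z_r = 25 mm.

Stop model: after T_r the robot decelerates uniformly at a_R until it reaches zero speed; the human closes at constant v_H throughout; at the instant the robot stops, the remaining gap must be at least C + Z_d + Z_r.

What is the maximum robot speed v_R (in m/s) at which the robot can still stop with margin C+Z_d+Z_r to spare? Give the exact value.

collect terms ⇒ (1/6)·v_R² + (7/30)·v_R + (-893/2400) = 0
  disc = (7/30)² − 4·(1/6)·(-893/2400) = 121/400 ; √disc = 11/20
  v_R = (−(7/30) + 11/20) / (2·(1/6)) = 19/20 m/s
check:
T_s = v_R/a_R = (19/20)/3 = 0.3167 s
reaction-phase robot travel = 0.9500·0.1000 = 0.0950 m
braking distance = 0.9500²/(2·3.0000) = 0.1504 m
human closes 0.4000·0.4167 = 0.1667 m
C+Z_d+Z_r = 0.1000+0.0000+0.0250 = 0.1250 m
sum ≈ 0.0950+0.1504+0.1667+0.1250 ≈ 0.5371 m = S ✓

v_R_max = 19/20 m/s = 0.9500 m/s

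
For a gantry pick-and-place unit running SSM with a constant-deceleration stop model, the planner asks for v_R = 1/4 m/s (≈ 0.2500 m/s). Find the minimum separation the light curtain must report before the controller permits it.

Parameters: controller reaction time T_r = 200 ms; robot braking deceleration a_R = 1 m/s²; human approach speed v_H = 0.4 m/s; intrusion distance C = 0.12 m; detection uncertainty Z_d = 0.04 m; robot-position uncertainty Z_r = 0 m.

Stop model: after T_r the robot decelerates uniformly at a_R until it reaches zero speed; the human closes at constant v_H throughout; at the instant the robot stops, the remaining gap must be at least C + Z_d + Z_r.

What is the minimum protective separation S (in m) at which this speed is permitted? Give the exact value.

S_min = 337/800 m = 0.4213 m

stop time T_s = (1/4)/1 = 0.2500 s
robot in T_r: 0.2500·0.2000 = 0.0500 m
braking distance = 0.2500²/(2·1.0000) = 0.0312 m
human over T_r+T_s: 0.4000·(0.2000+0.2500) = 0.1800 m
residual clearance needed = 0.1200+0.0400+0.0000 = 0.1600 m
S_min ≈ 0.0500+0.0312+0.1800+0.1600  ⇒  S_min = 337/800 m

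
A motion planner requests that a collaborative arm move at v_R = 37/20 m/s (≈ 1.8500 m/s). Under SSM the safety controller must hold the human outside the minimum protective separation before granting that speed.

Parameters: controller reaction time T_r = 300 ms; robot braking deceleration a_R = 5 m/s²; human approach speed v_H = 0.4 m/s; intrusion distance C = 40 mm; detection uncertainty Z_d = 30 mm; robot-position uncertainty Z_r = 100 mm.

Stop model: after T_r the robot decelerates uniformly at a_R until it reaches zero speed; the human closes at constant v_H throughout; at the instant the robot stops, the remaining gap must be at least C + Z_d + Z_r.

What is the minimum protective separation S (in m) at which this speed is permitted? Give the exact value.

S_min = 5341/4000 m = 1.3353 m

T_s = v_R/a_R = (37/20)/5 = 0.3700 s
robot in T_r: 1.8500·0.3000 = 0.5550 m
robot covers 1.8500·0.3700 − ½·5.0000·0.3700² = 0.3422 m while stopping
human over T_r+T_s: 0.4000·(0.3000+0.3700) = 0.2680 m
margins: 0.0400+0.0300+0.1000 = 0.1700 m
S_min ≈ 0.5550+0.3422+0.2680+0.1700  ⇒  S_min = 5341/4000 m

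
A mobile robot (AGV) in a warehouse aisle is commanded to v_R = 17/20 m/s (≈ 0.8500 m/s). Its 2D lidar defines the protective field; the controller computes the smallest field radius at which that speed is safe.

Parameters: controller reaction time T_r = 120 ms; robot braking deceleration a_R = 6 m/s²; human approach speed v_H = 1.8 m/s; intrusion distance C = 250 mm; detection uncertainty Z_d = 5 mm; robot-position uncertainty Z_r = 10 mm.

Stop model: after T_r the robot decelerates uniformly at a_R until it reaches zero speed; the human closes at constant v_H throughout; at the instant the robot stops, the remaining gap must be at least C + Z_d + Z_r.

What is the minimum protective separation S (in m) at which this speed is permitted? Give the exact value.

S_min = 21557/24000 m = 0.8982 m

T_s = v_R/a_R = (17/20)/6 = 0.1417 s
robot covers v_R·T_r = 0.8500·0.1200 = 0.1020 m before braking
braking distance = 0.8500²/(2·6.0000) = 0.0602 m
person approaches 1.8000·(0.1200+0.1417) = 0.4710 m
residual clearance needed = 0.2500+0.0050+0.0100 = 0.2650 m
S_min ≈ 0.1020+0.0602+0.4710+0.2650  ⇒  S_min = 21557/24000 m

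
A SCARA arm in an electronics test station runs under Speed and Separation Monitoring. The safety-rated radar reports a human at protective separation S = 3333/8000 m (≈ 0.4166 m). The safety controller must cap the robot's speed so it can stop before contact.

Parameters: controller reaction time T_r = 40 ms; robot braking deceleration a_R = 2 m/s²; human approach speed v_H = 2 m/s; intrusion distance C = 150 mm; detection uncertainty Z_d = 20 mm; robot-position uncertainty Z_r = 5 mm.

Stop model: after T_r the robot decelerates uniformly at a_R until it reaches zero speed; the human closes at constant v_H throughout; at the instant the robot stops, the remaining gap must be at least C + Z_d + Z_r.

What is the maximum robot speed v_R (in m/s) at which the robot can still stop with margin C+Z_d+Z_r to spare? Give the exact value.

v_R_max = 3/20 m/s = 0.1500 m/s

quadratic (1/4)·v² + (26/25)·v + (-1293/8000) = 0
  disc = (26/25)² − 4·(1/4)·(-1293/8000) = 49729/40000 ; √disc = 223/200
  v_R = (−(26/25) + 223/200) / (2·(1/4)) = 3/20 m/s
check:
braking lasts T_s = (3/20)/2 = 0.0750 s
robot covers v_R·T_r = 0.1500·0.0400 = 0.0060 m before braking
braking distance = 0.1500²/(2·2.0000) = 0.0056 m
human over T_r+T_s: 2.0000·(0.0400+0.0750) = 0.2300 m
margins: 0.1500+0.0200+0.0050 = 0.1750 m
sum ≈ 0.0060+0.0056+0.2300+0.1750 ≈ 0.4166 m = S ✓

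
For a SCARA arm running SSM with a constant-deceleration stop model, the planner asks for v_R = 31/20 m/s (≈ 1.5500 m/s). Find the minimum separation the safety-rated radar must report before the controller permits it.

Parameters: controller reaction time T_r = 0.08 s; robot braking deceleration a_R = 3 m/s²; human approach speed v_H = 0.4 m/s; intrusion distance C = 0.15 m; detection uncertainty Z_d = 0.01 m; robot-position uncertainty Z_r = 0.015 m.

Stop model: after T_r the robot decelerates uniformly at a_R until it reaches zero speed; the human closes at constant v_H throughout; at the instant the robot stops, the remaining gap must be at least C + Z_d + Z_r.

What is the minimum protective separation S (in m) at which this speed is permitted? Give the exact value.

S_min = 11257/12000 m = 0.9381 m

braking lasts T_s = (31/20)/3 = 0.5167 s
robot covers v_R·T_r = 1.5500·0.0800 = 0.1240 m before braking
robot covers 1.5500·0.5167 − ½·3.0000·0.5167² = 0.4004 m while stopping
human closes 0.4000·0.5967 = 0.2387 m
C+Z_d+Z_r = 0.1500+0.0100+0.0150 = 0.1750 m
S_min ≈ 0.1240+0.4004+0.2387+0.1750  ⇒  S_min = 11257/12000 m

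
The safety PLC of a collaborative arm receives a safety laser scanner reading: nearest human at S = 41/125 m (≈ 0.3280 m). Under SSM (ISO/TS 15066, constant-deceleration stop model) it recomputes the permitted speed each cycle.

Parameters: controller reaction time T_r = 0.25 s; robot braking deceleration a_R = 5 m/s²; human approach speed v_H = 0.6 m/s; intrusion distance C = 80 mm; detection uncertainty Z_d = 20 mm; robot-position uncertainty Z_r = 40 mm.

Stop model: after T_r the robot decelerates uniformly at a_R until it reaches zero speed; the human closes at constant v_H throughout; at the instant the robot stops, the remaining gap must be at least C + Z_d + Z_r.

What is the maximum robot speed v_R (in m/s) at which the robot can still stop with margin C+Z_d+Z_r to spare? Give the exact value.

v_R_max = 1/10 m/s = 0.1000 m/s

quadratic (1/10)·v² + (37/100)·v + (-19/500) = 0
  disc = (37/100)² − 4·(1/10)·(-19/500) = 1521/10000 ; √disc = 39/100
  v_R = (−(37/100) + 39/100) / (2·(1/10)) = 1/10 m/s
check:
stop time T_s = (1/10)/5 = 0.0200 s
robot covers v_R·T_r = 0.1000·0.2500 = 0.0250 m before braking
robot under decel: 0.1000²/(2·5.0000) = 0.0010 m
person approaches 0.6000·(0.2500+0.0200) = 0.1620 m
residual clearance needed = 0.0800+0.0200+0.0400 = 0.1400 m
sum ≈ 0.0250+0.0010+0.1620+0.1400 ≈ 0.3280 m = S ✓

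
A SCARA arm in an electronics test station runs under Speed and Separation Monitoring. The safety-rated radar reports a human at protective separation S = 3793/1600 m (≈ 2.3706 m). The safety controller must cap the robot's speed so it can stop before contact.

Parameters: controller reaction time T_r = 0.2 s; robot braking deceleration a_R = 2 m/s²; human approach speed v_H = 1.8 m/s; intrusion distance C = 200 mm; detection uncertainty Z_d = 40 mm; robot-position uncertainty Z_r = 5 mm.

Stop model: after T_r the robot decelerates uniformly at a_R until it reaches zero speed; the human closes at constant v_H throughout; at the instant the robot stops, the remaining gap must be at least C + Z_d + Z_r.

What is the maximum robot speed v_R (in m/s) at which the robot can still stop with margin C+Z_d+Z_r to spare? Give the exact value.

v_R_max = 5/4 m/s = 1.2500 m/s

at the boundary: (1/4)·v² + (11/10)·v + (-113/64) = 0
  disc = (11/10)² − 4·(1/4)·(-113/64) = 4761/1600 ; √disc = 69/40
  v_R = (−(11/10) + 69/40) / (2·(1/4)) = 5/4 m/s
check:
stop time T_s = (5/4)/2 = 0.6250 s
robot covers v_R·T_r = 1.2500·0.2000 = 0.2500 m before braking
robot under decel: 1.2500²/(2·2.0000) = 0.3906 m
human closes 1.8000·0.8250 = 1.4850 m
C+Z_d+Z_r = 0.2000+0.0400+0.0050 = 0.2450 m
sum ≈ 0.2500+0.3906+1.4850+0.2450 ≈ 2.3706 m = S ✓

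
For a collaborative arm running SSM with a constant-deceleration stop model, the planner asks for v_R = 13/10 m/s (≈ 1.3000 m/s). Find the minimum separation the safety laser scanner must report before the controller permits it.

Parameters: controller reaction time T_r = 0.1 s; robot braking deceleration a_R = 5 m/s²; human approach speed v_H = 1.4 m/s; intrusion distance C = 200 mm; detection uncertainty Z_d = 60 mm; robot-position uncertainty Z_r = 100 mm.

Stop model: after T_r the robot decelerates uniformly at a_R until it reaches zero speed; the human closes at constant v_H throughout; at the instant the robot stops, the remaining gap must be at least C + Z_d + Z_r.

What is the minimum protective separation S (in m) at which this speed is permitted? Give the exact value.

S_min = 1163/1000 m = 1.1630 m

stop time T_s = (13/10)/5 = 0.2600 s
robot in T_r: 1.3000·0.1000 = 0.1300 m
braking distance = 1.3000²/(2·5.0000) = 0.1690 m
human over T_r+T_s: 1.4000·(0.1000+0.2600) = 0.5040 m
C+Z_d+Z_r = 0.2000+0.0600+0.1000 = 0.3600 m
S_min ≈ 0.1300+0.1690+0.5040+0.3600  ⇒  S_min = 1163/1000 m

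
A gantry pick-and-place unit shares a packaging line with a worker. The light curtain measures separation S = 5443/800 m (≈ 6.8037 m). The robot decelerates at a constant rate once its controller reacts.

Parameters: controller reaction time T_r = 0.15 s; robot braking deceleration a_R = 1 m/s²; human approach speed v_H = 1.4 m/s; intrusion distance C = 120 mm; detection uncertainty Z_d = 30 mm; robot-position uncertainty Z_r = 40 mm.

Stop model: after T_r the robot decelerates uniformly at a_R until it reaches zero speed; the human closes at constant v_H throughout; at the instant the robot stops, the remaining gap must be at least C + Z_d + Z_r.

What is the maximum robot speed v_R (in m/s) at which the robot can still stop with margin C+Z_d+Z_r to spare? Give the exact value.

at the boundary: (1/2)·v² + (31/20)·v + (-5123/800) = 0
  disc = (31/20)² − 4·(1/2)·(-5123/800) = 1521/100 ; √disc = 39/10
  v_R = (−(31/20) + 39/10) / (2·(1/2)) = 47/20 m/s
check:
stop time T_s = (47/20)/1 = 2.3500 s
reaction-phase robot travel = 2.3500·0.1500 = 0.3525 m
robot covers 2.3500·2.3500 − ½·1.0000·2.3500² = 2.7612 m while stopping
person approaches 1.4000·(0.1500+2.3500) = 3.5000 m
C+Z_d+Z_r = 0.1200+0.0300+0.0400 = 0.1900 m
sum ≈ 0.3525+2.7612+3.5000+0.1900 ≈ 6.8037 m = S ✓

v_R_max = 47/20 m/s = 2.3500 m/s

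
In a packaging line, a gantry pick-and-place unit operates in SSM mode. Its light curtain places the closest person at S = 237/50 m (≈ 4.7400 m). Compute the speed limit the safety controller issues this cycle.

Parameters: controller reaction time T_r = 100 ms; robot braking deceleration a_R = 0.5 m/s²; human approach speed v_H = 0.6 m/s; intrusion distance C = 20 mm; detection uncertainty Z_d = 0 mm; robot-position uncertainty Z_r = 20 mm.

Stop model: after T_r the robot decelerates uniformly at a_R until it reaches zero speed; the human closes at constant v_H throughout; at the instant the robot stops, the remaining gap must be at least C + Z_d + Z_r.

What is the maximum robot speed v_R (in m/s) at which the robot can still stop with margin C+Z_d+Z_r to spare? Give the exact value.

v_R_max = 8/5 m/s = 1.6000 m/s

at the boundary: (1)·v² + (13/10)·v + (-116/25) = 0
  disc = (13/10)² − 4·(1)·(-116/25) = 81/4 ; √disc = 9/2
  v_R = (−(13/10) + 9/2) / (2·(1)) = 8/5 m/s
check:
T_s = v_R/a_R = (8/5)/(1/2) = 3.2000 s
reaction-phase robot travel = 1.6000·0.1000 = 0.1600 m
robot under decel: 1.6000²/(2·0.5000) = 2.5600 m
human over T_r+T_s: 0.6000·(0.1000+3.2000) = 1.9800 m
margins: 0.0200+0.0000+0.0200 = 0.0400 m
sum ≈ 0.1600+2.5600+1.9800+0.0400 ≈ 4.7400 m = S ✓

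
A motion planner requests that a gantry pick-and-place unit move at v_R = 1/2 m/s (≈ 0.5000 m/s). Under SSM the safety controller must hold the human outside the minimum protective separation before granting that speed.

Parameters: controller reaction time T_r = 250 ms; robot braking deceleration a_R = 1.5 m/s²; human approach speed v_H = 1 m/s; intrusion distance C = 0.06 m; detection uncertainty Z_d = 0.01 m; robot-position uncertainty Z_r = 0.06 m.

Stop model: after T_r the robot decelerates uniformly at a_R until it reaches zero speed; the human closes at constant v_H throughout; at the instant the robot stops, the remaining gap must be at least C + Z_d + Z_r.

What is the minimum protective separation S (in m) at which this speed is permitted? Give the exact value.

stop time T_s = (1/2)/(3/2) = 0.3333 s
robot covers v_R·T_r = 0.5000·0.2500 = 0.1250 m before braking
robot covers 0.5000·0.3333 − ½·1.5000·0.3333² = 0.0833 m while stopping
person approaches 1.0000·(0.2500+0.3333) = 0.5833 m
residual clearance needed = 0.0600+0.0100+0.0600 = 0.1300 m
S_min ≈ 0.1250+0.0833+0.5833+0.1300  ⇒  S_min = 553/600 m

S_min = 553/600 m = 0.9217 m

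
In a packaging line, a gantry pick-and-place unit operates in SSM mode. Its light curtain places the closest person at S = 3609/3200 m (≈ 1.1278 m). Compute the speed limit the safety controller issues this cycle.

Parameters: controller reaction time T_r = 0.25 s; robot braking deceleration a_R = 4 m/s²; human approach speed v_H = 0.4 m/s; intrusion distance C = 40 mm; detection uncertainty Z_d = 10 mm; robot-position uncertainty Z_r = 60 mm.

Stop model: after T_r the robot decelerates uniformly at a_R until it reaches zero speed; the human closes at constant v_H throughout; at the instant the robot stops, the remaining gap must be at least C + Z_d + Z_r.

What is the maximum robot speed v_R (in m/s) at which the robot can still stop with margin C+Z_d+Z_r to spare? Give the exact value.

v_R_max = 33/20 m/s = 1.6500 m/s

collect terms ⇒ (1/8)·v_R² + (7/20)·v_R + (-2937/3200) = 0
  disc = (7/20)² − 4·(1/8)·(-2937/3200) = 3721/6400 ; √disc = 61/80
  v_R = (−(7/20) + 61/80) / (2·(1/8)) = 33/20 m/s
check:
stop time T_s = (33/20)/4 = 0.4125 s
robot covers v_R·T_r = 1.6500·0.2500 = 0.4125 m before braking
robot under decel: 1.6500²/(2·4.0000) = 0.3403 m
human over T_r+T_s: 0.4000·(0.2500+0.4125) = 0.2650 m
margins: 0.0400+0.0100+0.0600 = 0.1100 m
sum ≈ 0.4125+0.3403+0.2650+0.1100 ≈ 1.1278 m = S ✓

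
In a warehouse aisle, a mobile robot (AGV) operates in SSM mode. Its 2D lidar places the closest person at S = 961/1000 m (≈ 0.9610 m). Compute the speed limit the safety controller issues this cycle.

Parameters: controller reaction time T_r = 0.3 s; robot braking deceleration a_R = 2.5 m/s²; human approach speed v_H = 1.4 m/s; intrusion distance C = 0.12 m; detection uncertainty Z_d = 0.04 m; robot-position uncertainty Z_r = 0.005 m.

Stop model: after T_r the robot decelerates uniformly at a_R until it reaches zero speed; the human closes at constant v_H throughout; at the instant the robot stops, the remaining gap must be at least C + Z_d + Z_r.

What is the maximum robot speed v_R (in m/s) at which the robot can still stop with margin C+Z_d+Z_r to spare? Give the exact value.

v_R_max = 2/5 m/s = 0.4000 m/s

quadratic (1/5)·v² + (43/50)·v + (-47/125) = 0
  disc = (43/50)² − 4·(1/5)·(-47/125) = 2601/2500 ; √disc = 51/50
  v_R = (−(43/50) + 51/50) / (2·(1/5)) = 2/5 m/s
check:
stop time T_s = (2/5)/(5/2) = 0.1600 s
reaction-phase robot travel = 0.4000·0.3000 = 0.1200 m
robot under decel: 0.4000²/(2·2.5000) = 0.0320 m
human over T_r+T_s: 1.4000·(0.3000+0.1600) = 0.6440 m
margins: 0.1200+0.0400+0.0050 = 0.1650 m
sum ≈ 0.1200+0.0320+0.6440+0.1650 ≈ 0.9610 m = S ✓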